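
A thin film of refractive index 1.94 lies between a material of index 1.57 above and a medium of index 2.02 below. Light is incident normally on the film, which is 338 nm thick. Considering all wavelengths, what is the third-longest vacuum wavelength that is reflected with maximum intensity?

437 nm

At the upper boundary (n = 1.57 to n = 1.94) the reflected ray undergoes a half-wave phase shift.
At the lower boundary (n = 1.94 to n = 2.02) the reflected ray undergoes a half-wave phase shift.
Net: no relative phase inversion (both shifts match).
For maximum reflection here: 2 n t = m λ.
λ = 2 n t / m. The third-longest wavelength is m = 3: λ = 2 × 1.94 × 338 / 3.00 = 437 nm.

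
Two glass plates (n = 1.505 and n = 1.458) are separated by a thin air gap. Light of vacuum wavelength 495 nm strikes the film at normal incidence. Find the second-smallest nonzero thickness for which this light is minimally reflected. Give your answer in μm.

0.495 μm

Ray reflecting at the top interface goes from n = 1.505 toward n = 1.0: no phase shift.
Ray reflecting at the bottom interface goes from n = 1.0 toward n = 1.458: a half-wave phase shift.
Exactly one π shift → a net half-wave offset.
With one net inversion, destructive interference in reflection requires 2 n t = m λ.
The second-smallest nonzero thickness corresponds to m = 2: t = m λ / (2 n) = 2.00 × 495 / (2 × 1.0) = 495 nm.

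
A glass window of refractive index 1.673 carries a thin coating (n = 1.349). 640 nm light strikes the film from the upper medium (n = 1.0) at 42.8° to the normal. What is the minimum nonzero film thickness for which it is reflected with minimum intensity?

At the upper boundary (n = 1.0 to n = 1.349) the reflected ray undergoes a half-wave phase shift.
Bottom surface (1.349 → 1.673): reflection off a higher-index medium gives a half-wave phase shift.
The two reflections carry the same phase change, so no net offset.
So the condition for destructive reflection is 2 n t cos θ_r = (m + ½) λ.
Snell's law: 1.0 sin 42.8° = 1.349 sin θ_r → sin θ_r = 0.504, cos θ_r = 0.864.
Minimum at m = 0: t = λ / (4 n cos θ_r) = 640 / (4 × 1.349 × 0.864) = 137 nm.

137 nm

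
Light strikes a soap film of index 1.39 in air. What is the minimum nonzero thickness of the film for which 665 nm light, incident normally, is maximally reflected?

At the upper boundary (n = 1.0 to n = 1.39) the reflected ray undergoes a half-wave phase shift.
At the lower boundary (n = 1.39 to n = 1.0) the reflected ray undergoes no phase shift.
The two reflections differ by half a wavelength.
With one net inversion, constructive interference in reflection requires 2 n t = (m + ½) λ.
Minimum at m = 0: t = λ / (4 n) = 665 / (4 × 1.39) = 120 nm.

120 nm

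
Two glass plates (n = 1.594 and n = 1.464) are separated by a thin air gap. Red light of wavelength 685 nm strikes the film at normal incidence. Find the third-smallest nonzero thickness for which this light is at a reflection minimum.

1028 nm

At the upper boundary (n = 1.594 to n = 1.0) the reflected ray undergoes no phase shift.
At the lower boundary (n = 1.0 to n = 1.464) the reflected ray undergoes a half-wave phase shift.
Net: one phase inversion between the two reflected rays.
So the condition for destructive reflection is 2 n t = m λ.
The third-smallest nonzero thickness corresponds to m = 3: t = m λ / (2 n) = 3.00 × 685 / (2 × 1.0) = 1028 nm.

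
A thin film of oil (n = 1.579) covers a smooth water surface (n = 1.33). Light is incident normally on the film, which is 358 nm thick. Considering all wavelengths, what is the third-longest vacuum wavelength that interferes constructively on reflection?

At the upper boundary (n = 1.0 to n = 1.579) the reflected ray undergoes a half-wave phase shift.
Ray reflecting at the bottom interface goes from n = 1.579 toward n = 1.33: no phase shift.
The two reflections differ by half a wavelength.
For maximum reflection here: 2 n t = (m + ½) λ.
λ = 2 n t / (m + ½). The third-longest wavelength is m = 2: λ = 2 × 1.579 × 358 / 2.50 = 452 nm.

452 nm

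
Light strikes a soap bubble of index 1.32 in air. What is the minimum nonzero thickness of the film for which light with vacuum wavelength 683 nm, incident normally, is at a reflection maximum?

129 nm

Top surface (1.0 → 1.32): reflection off a higher-index medium gives a half-wave phase shift.
Bottom surface (1.32 → 1.0): reflection off a lower-index medium gives no phase shift.
Net: one phase inversion between the two reflected rays.
For strong reflection here: 2 n t = (m + ½) λ.
Minimum at m = 0: t = λ / (4 n) = 683 / (4 × 1.32) = 129 nm.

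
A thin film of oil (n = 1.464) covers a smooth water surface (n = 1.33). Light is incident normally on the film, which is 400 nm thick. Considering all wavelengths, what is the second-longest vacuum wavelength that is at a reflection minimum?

586 nm

At the upper boundary (n = 1.0 to n = 1.464) the reflected ray undergoes a half-wave phase shift.
Ray reflecting at the bottom interface goes from n = 1.464 toward n = 1.33: no phase shift.
The two reflections differ by half a wavelength.
So the condition for destructive reflection is 2 n t = m λ.
λ = 2 n t / m. The second-longest wavelength is m = 2: λ = 2 × 1.464 × 400 / 2.00 = 586 nm.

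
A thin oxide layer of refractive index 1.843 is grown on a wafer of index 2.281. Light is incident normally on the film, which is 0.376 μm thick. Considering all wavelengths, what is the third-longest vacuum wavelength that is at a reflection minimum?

Top surface (1.0 → 1.843): reflection off a higher-index medium gives a half-wave phase shift.
At the lower boundary (n = 1.843 to n = 2.281) the reflected ray undergoes a half-wave phase shift.
Zero or two π shifts → no net half-wave offset.
With no net inversion, destructive interference in reflection requires 2 n t = (m + ½) λ.
λ = 2 n t / (m + ½). The third-longest wavelength is m = 2: λ = 2 × 1.843 × 376 / 2.50 = 554 nm.

554 nm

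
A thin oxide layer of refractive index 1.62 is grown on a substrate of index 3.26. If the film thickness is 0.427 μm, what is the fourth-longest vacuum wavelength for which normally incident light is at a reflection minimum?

At the upper boundary (n = 1.0 to n = 1.62) the reflected ray undergoes a half-wave phase shift.
Ray reflecting at the bottom interface goes from n = 1.62 toward n = 3.26: a half-wave phase shift.
The two reflections carry the same phase change, so no net offset.
With no net inversion, destructive interference in reflection requires 2 n t = (m + ½) λ.
λ = 2 n t / (m + ½). The fourth-longest wavelength is m = 3: λ = 2 × 1.62 × 427 / 3.50 = 395 nm.

395 nm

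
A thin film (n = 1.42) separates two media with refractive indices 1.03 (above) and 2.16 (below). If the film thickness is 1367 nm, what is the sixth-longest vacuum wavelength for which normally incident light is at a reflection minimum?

706 nm

Ray reflecting at the top interface goes from n = 1.03 toward n = 1.42: a half-wave phase shift.
Ray reflecting at the bottom interface goes from n = 1.42 toward n = 2.16: a half-wave phase shift.
Zero or two π shifts → no net half-wave offset.
For dark reflection here: 2 n t = (m + ½) λ.
λ = 2 n t / (m + ½). The sixth-longest wavelength is m = 5: λ = 2 × 1.42 × 1367 / 5.50 = 706 nm.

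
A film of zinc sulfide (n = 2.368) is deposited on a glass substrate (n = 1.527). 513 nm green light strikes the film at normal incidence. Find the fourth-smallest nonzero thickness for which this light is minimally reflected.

433 nm

Top surface (1.0 → 2.368): reflection off a higher-index medium gives a half-wave phase shift.
Bottom surface (2.368 → 1.527): reflection off a lower-index medium gives no phase shift.
Exactly one π shift → a net half-wave offset.
For weak reflection here: 2 n t = m λ.
The fourth-smallest nonzero thickness corresponds to m = 4: t = m λ / (2 n) = 4.00 × 513 / (2 × 2.368) = 433 nm.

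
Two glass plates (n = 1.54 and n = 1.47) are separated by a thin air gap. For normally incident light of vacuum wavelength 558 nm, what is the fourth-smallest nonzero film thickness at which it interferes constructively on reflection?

977 nm

Top surface (1.54 → 1.0): reflection off a lower-index medium gives no phase shift.
At the lower boundary (n = 1.0 to n = 1.47) the reflected ray undergoes a half-wave phase shift.
Net: one phase inversion between the two reflected rays.
For strong reflection here: 2 n t = (m + ½) λ.
The fourth-smallest nonzero thickness corresponds to m = 3: t = (m + ½) λ / (2 n) = 3.50 × 558 / (2 × 1.0) = 977 nm.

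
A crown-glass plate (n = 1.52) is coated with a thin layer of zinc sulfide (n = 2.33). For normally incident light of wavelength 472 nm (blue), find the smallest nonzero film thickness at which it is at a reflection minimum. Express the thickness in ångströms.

1013 Å

At the upper boundary (n = 1.0 to n = 2.33) the reflected ray undergoes a half-wave phase shift.
Ray reflecting at the bottom interface goes from n = 2.33 toward n = 1.52: no phase shift.
Net: one phase inversion between the two reflected rays.
So the condition for destructive reflection is 2 n t = m λ.
Minimum nonzero at m = 1: t = λ / (2 n) = 472 / (2 × 2.33) = 101 nm.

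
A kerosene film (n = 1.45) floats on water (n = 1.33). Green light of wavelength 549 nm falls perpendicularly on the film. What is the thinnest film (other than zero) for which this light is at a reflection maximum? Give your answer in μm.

0.0947 μm

Ray reflecting at the top interface goes from n = 1.0 toward n = 1.45: a half-wave phase shift.
At the lower boundary (n = 1.45 to n = 1.33) the reflected ray undergoes no phase shift.
Net: one phase inversion between the two reflected rays.
For strong reflection here: 2 n t = (m + ½) λ.
Minimum at m = 0: t = λ / (4 n) = 549 / (4 × 1.45) = 94.7 nm.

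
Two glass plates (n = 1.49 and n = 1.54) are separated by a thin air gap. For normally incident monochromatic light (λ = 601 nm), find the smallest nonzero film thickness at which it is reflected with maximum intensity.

Top surface (1.49 → 1.0): reflection off a lower-index medium gives no phase shift.
At the lower boundary (n = 1.0 to n = 1.54) the reflected ray undergoes a half-wave phase shift.
Exactly one π shift → a net half-wave offset.
So the condition for constructive reflection is 2 n t = (m + ½) λ.
Minimum at m = 0: t = λ / (4 n) = 601 / (4 × 1.0) = 150 nm.

150 nm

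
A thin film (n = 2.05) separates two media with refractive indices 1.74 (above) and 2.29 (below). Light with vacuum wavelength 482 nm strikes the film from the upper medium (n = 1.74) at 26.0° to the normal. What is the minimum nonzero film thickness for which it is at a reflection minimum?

At the upper boundary (n = 1.74 to n = 2.05) the reflected ray undergoes a half-wave phase shift.
Ray reflecting at the bottom interface goes from n = 2.05 toward n = 2.29: a half-wave phase shift.
Net: no relative phase inversion (both shifts match).
With no net inversion, destructive interference in reflection requires 2 n t cos θ_r = (m + ½) λ.
Snell's law: 1.74 sin 26.0° = 2.05 sin θ_r → sin θ_r = 0.372, cos θ_r = 0.928.
Minimum at m = 0: t = λ / (4 n cos θ_r) = 482 / (4 × 2.05 × 0.928) = 63.3 nm.

63.3 nm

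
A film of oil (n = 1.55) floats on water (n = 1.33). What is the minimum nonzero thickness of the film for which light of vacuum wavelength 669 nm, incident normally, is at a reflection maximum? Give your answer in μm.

At the upper boundary (n = 1.0 to n = 1.55) the reflected ray undergoes a half-wave phase shift.
Ray reflecting at the bottom interface goes from n = 1.55 toward n = 1.33: no phase shift.
Exactly one π shift → a net half-wave offset.
So the condition for constructive reflection is 2 n t = (m + ½) λ.
Minimum at m = 0: t = λ / (4 n) = 669 / (4 × 1.55) = 108 nm.

0.108 μm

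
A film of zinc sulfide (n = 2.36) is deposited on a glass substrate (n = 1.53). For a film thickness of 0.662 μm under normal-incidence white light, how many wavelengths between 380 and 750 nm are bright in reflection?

Top surface (1.0 → 2.36): reflection off a higher-index medium gives a half-wave phase shift.
At the lower boundary (n = 2.36 to n = 1.53) the reflected ray undergoes no phase shift.
The two reflections differ by half a wavelength.
For maximum reflection here: 2 n t = (m + ½) λ.
λ = 2 n t / (m + ½) = 3125 / (m + ½) nm.
m=3: 893 nm (IR); m=4: 694 nm (visible); m=5: 568 nm (visible); m=6: 481 nm (visible); m=7: 417 nm (visible); m=8: 368 nm (UV).

4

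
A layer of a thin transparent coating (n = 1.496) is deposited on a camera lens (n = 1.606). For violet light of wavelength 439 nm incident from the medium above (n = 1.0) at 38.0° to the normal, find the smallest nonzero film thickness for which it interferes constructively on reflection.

161 nm

Ray reflecting at the top interface goes from n = 1.0 toward n = 1.496: a half-wave phase shift.
At the lower boundary (n = 1.496 to n = 1.606) the reflected ray undergoes a half-wave phase shift.
Zero or two π shifts → no net half-wave offset.
For maximum reflection here: 2 n t cos θ_r = m λ.
Snell's law: 1.0 sin 38.0° = 1.496 sin θ_r → sin θ_r = 0.412, cos θ_r = 0.911.
Minimum nonzero at m = 1: t = λ / (2 n cos θ_r) = 439 / (2 × 1.496 × 0.911) = 161 nm.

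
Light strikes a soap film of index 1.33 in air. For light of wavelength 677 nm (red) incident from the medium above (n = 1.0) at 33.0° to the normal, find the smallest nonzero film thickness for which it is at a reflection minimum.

279 nm

Top surface (1.0 → 1.33): reflection off a higher-index medium gives a half-wave phase shift.
At the lower boundary (n = 1.33 to n = 1.0) the reflected ray undergoes no phase shift.
Net: one phase inversion between the two reflected rays.
With one net inversion, destructive interference in reflection requires 2 n t cos θ_r = m λ.
Snell's law: 1.0 sin 33.0° = 1.33 sin θ_r → sin θ_r = 0.410, cos θ_r = 0.912.
Minimum nonzero at m = 1: t = λ / (2 n cos θ_r) = 677 / (2 × 1.33 × 0.912) = 279 nm.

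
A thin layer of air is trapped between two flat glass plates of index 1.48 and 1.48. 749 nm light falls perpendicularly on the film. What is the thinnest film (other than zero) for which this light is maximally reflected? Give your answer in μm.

0.187 μm

Top surface (1.48 → 1.0): reflection off a lower-index medium gives no phase shift.
At the lower boundary (n = 1.0 to n = 1.48) the reflected ray undergoes a half-wave phase shift.
The two reflections differ by half a wavelength.
For maximum reflection here: 2 n t = (m + ½) λ.
Minimum at m = 0: t = λ / (4 n) = 749 / (4 × 1.0) = 187 nm.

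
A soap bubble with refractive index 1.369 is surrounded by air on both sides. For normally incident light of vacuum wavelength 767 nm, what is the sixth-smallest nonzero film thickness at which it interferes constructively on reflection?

1541 nm

Ray reflecting at the top interface goes from n = 1.0 toward n = 1.369: a half-wave phase shift.
Bottom surface (1.369 → 1.0): reflection off a lower-index medium gives no phase shift.
Exactly one π shift → a net half-wave offset.
For bright reflection here: 2 n t = (m + ½) λ.
The sixth-smallest nonzero thickness corresponds to m = 5: t = (m + ½) λ / (2 n) = 5.50 × 767 / (2 × 1.369) = 1541 nm.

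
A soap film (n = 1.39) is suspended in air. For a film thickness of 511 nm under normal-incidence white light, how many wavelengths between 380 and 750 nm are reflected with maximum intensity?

Top surface (1.0 → 1.39): reflection off a higher-index medium gives a half-wave phase shift.
Bottom surface (1.39 → 1.0): reflection off a lower-index medium gives no phase shift.
Net: one phase inversion between the two reflected rays.
So the condition for constructive reflection is 2 n t = (m + ½) λ.
λ = 2 n t / (m + ½) = 1421 / (m + ½) nm.
m=1: 947 nm (IR); m=2: 568 nm (visible); m=3: 406 nm (visible); m=4: 316 nm (UV).

2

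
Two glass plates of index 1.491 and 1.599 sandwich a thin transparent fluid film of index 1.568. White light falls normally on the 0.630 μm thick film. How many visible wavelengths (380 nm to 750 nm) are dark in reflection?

At the upper boundary (n = 1.491 to n = 1.568) the reflected ray undergoes a half-wave phase shift.
At the lower boundary (n = 1.568 to n = 1.599) the reflected ray undergoes a half-wave phase shift.
Net: no relative phase inversion (both shifts match).
For minimum reflection here: 2 n t = (m + ½) λ.
λ = 2 n t / (m + ½) = 1976 / (m + ½) nm.
m=2: 790 nm (IR); m=3: 564 nm (visible); m=4: 439 nm (visible); m=5: 359 nm (UV).

2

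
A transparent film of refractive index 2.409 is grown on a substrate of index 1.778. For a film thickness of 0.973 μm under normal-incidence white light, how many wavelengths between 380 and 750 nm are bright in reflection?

Ray reflecting at the top interface goes from n = 1.0 toward n = 2.409: a half-wave phase shift.
Bottom surface (2.409 → 1.778): reflection off a lower-index medium gives no phase shift.
Net: one phase inversion between the two reflected rays.
So the condition for constructive reflection is 2 n t = (m + ½) λ.
λ = 2 n t / (m + ½) = 4688 / (m + ½) nm.
m=5: 852 nm (IR); m=6: 721 nm (visible); m=7: 625 nm (visible); m=8: 552 nm (visible); m=9: 493 nm (visible); m=10: 446 nm (visible); m=11: 408 nm (visible); m=12: 375 nm (UV).

6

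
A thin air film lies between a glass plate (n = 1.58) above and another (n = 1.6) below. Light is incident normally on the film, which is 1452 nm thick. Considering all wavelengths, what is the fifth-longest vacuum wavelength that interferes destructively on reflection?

581 nm

At the upper boundary (n = 1.58 to n = 1.0) the reflected ray undergoes no phase shift.
Ray reflecting at the bottom interface goes from n = 1.0 toward n = 1.6: a half-wave phase shift.
Net: one phase inversion between the two reflected rays.
For weak reflection here: 2 n t = m λ.
λ = 2 n t / m. The fifth-longest wavelength is m = 5: λ = 2 × 1.0 × 1452 / 5.00 = 581 nm.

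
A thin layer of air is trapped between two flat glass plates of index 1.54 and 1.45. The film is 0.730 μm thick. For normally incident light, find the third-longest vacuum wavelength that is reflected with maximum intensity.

584 nm

Top surface (1.54 → 1.0): reflection off a lower-index medium gives no phase shift.
Bottom surface (1.0 → 1.45): reflection off a higher-index medium gives a half-wave phase shift.
The two reflections differ by half a wavelength.
So the condition for constructive reflection is 2 n t = (m + ½) λ.
λ = 2 n t / (m + ½). The third-longest wavelength is m = 2: λ = 2 × 1.0 × 730 / 2.50 = 584 nm.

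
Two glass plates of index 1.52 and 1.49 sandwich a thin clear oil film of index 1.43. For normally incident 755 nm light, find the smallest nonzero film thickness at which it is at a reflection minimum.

Top surface (1.52 → 1.43): reflection off a lower-index medium gives no phase shift.
At the lower boundary (n = 1.43 to n = 1.49) the reflected ray undergoes a half-wave phase shift.
Net: one phase inversion between the two reflected rays.
For dark reflection here: 2 n t = m λ.
Minimum nonzero at m = 1: t = λ / (2 n) = 755 / (2 × 1.43) = 264 nm.

264 nm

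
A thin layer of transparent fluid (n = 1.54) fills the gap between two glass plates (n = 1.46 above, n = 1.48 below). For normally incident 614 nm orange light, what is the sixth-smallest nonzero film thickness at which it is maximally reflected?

1096 nm

At the upper boundary (n = 1.46 to n = 1.54) the reflected ray undergoes a half-wave phase shift.
At the lower boundary (n = 1.54 to n = 1.48) the reflected ray undergoes no phase shift.
Net: one phase inversion between the two reflected rays.
So the condition for constructive reflection is 2 n t = (m + ½) λ.
The sixth-smallest nonzero thickness corresponds to m = 5: t = (m + ½) λ / (2 n) = 5.50 × 614 / (2 × 1.54) = 1096 nm.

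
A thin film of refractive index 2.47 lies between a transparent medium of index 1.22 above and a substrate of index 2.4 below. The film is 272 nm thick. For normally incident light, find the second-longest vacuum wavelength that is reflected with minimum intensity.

Top surface (1.22 → 2.47): reflection off a higher-index medium gives a half-wave phase shift.
At the lower boundary (n = 2.47 to n = 2.4) the reflected ray undergoes no phase shift.
Exactly one π shift → a net half-wave offset.
So the condition for destructive reflection is 2 n t = m λ.
λ = 2 n t / m. The second-longest wavelength is m = 2: λ = 2 × 2.47 × 272 / 2.00 = 672 nm.

672 nm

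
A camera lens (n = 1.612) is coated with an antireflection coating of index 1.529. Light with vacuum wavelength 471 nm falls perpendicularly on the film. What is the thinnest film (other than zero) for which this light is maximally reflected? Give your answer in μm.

Top surface (1.0 → 1.529): reflection off a higher-index medium gives a half-wave phase shift.
At the lower boundary (n = 1.529 to n = 1.612) the reflected ray undergoes a half-wave phase shift.
Zero or two π shifts → no net half-wave offset.
With no net inversion, constructive interference in reflection requires 2 n t = m λ.
Minimum nonzero at m = 1: t = λ / (2 n) = 471 / (2 × 1.529) = 154 nm.

0.154 μm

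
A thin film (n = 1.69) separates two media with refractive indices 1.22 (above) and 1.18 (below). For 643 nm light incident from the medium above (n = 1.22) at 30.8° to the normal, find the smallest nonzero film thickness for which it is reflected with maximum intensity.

102 nm

At the upper boundary (n = 1.22 to n = 1.69) the reflected ray undergoes a half-wave phase shift.
Ray reflecting at the bottom interface goes from n = 1.69 toward n = 1.18: no phase shift.
Exactly one π shift → a net half-wave offset.
So the condition for constructive reflection is 2 n t cos θ_r = (m + ½) λ.
Snell's law: 1.22 sin 30.8° = 1.69 sin θ_r → sin θ_r = 0.370, cos θ_r = 0.929.
Minimum at m = 0: t = λ / (4 n cos θ_r) = 643 / (4 × 1.69 × 0.929) = 102 nm.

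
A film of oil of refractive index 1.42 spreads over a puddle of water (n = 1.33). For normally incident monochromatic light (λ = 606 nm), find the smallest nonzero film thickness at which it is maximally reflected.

At the upper boundary (n = 1.0 to n = 1.42) the reflected ray undergoes a half-wave phase shift.
Bottom surface (1.42 → 1.33): reflection off a lower-index medium gives no phase shift.
Exactly one π shift → a net half-wave offset.
So the condition for constructive reflection is 2 n t = (m + ½) λ.
Minimum at m = 0: t = λ / (4 n) = 606 / (4 × 1.42) = 107 nm.

107 nm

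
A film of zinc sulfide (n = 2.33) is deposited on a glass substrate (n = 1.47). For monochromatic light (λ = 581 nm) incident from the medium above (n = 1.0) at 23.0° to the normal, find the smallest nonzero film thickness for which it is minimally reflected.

At the upper boundary (n = 1.0 to n = 2.33) the reflected ray undergoes a half-wave phase shift.
At the lower boundary (n = 2.33 to n = 1.47) the reflected ray undergoes no phase shift.
The two reflections differ by half a wavelength.
With one net inversion, destructive interference in reflection requires 2 n t cos θ_r = m λ.
Snell's law: 1.0 sin 23.0° = 2.33 sin θ_r → sin θ_r = 0.168, cos θ_r = 0.986.
Minimum nonzero at m = 1: t = λ / (2 n cos θ_r) = 581 / (2 × 2.33 × 0.986) = 126 nm.

126 nm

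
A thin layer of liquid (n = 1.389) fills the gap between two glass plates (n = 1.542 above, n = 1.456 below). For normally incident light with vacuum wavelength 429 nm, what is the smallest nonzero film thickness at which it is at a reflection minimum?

Ray reflecting at the top interface goes from n = 1.542 toward n = 1.389: no phase shift.
Ray reflecting at the bottom interface goes from n = 1.389 toward n = 1.456: a half-wave phase shift.
Net: one phase inversion between the two reflected rays.
With one net inversion, destructive interference in reflection requires 2 n t = m λ.
The smallest nonzero thickness corresponds to m = 1: t = m λ / (2 n) = 1.00 × 429 / (2 × 1.389) = 154 nm.

154 nm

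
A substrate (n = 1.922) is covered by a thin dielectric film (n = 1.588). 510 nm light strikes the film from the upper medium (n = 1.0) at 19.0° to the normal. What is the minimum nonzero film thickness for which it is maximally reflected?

164 nm

Top surface (1.0 → 1.588): reflection off a higher-index medium gives a half-wave phase shift.
Ray reflecting at the bottom interface goes from n = 1.588 toward n = 1.922: a half-wave phase shift.
Zero or two π shifts → no net half-wave offset.
With no net inversion, constructive interference in reflection requires 2 n t cos θ_r = m λ.
Snell's law: 1.0 sin 19.0° = 1.588 sin θ_r → sin θ_r = 0.205, cos θ_r = 0.979.
Minimum nonzero at m = 1: t = λ / (2 n cos θ_r) = 510 / (2 × 1.588 × 0.979) = 164 nm.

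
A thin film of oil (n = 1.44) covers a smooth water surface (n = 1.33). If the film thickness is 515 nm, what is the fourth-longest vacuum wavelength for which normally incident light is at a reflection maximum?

424 nm

Ray reflecting at the top interface goes from n = 1.0 toward n = 1.44: a half-wave phase shift.
Ray reflecting at the bottom interface goes from n = 1.44 toward n = 1.33: no phase shift.
Net: one phase inversion between the two reflected rays.
With one net inversion, constructive interference in reflection requires 2 n t = (m + ½) λ.
λ = 2 n t / (m + ½). The fourth-longest wavelength is m = 3: λ = 2 × 1.44 × 515 / 3.50 = 424 nm.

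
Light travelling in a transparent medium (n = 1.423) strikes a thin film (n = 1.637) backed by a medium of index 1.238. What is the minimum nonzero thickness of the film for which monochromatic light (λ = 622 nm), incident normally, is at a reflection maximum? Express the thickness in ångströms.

Top surface (1.423 → 1.637): reflection off a higher-index medium gives a half-wave phase shift.
Bottom surface (1.637 → 1.238): reflection off a lower-index medium gives no phase shift.
Exactly one π shift → a net half-wave offset.
So the condition for constructive reflection is 2 n t = (m + ½) λ.
Minimum at m = 0: t = λ / (4 n) = 622 / (4 × 1.637) = 95.0 nm.

950 Å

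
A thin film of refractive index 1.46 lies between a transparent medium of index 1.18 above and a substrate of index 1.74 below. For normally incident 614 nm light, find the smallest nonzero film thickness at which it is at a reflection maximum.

Top surface (1.18 → 1.46): reflection off a higher-index medium gives a half-wave phase shift.
Ray reflecting at the bottom interface goes from n = 1.46 toward n = 1.74: a half-wave phase shift.
Zero or two π shifts → no net half-wave offset.
So the condition for constructive reflection is 2 n t = m λ.
Minimum nonzero at m = 1: t = λ / (2 n) = 614 / (2 × 1.46) = 210 nm.

210 nm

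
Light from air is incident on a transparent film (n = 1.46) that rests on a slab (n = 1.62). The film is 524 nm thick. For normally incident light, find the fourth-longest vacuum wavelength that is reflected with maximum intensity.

383 nm

Top surface (1.0 → 1.46): reflection off a higher-index medium gives a half-wave phase shift.
Ray reflecting at the bottom interface goes from n = 1.46 toward n = 1.62: a half-wave phase shift.
The two reflections carry the same phase change, so no net offset.
So the condition for constructive reflection is 2 n t = m λ.
λ = 2 n t / m. The fourth-longest wavelength is m = 4: λ = 2 × 1.46 × 524 / 4.00 = 383 nm.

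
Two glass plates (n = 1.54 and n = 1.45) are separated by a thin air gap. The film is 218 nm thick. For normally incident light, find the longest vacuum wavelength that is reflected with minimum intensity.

Ray reflecting at the top interface goes from n = 1.54 toward n = 1.0: no phase shift.
At the lower boundary (n = 1.0 to n = 1.45) the reflected ray undergoes a half-wave phase shift.
Net: one phase inversion between the two reflected rays.
For minimum reflection here: 2 n t = m λ.
λ = 2 n t / m. The longest wavelength is m = 1: λ = 2 × 1.0 × 218 / 1.00 = 436 nm.

436 nm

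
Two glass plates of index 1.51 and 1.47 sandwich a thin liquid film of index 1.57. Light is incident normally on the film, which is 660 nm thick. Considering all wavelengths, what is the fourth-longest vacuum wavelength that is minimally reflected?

518 nm

Ray reflecting at the top interface goes from n = 1.51 toward n = 1.57: a half-wave phase shift.
Bottom surface (1.57 → 1.47): reflection off a lower-index medium gives no phase shift.
The two reflections differ by half a wavelength.
With one net inversion, destructive interference in reflection requires 2 n t = m λ.
λ = 2 n t / m. The fourth-longest wavelength is m = 4: λ = 2 × 1.57 × 660 / 4.00 = 518 nm.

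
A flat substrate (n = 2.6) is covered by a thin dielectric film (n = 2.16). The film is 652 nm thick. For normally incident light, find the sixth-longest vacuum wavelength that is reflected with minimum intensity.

512 nm

At the upper boundary (n = 1.0 to n = 2.16) the reflected ray undergoes a half-wave phase shift.
Ray reflecting at the bottom interface goes from n = 2.16 toward n = 2.6: a half-wave phase shift.
The two reflections carry the same phase change, so no net offset.
For minimum reflection here: 2 n t = (m + ½) λ.
λ = 2 n t / (m + ½). The sixth-longest wavelength is m = 5: λ = 2 × 2.16 × 652 / 5.50 = 512 nm.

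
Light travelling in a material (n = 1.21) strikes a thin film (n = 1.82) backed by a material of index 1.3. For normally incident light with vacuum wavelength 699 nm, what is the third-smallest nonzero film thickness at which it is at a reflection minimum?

576 nm

At the upper boundary (n = 1.21 to n = 1.82) the reflected ray undergoes a half-wave phase shift.
Ray reflecting at the bottom interface goes from n = 1.82 toward n = 1.3: no phase shift.
Exactly one π shift → a net half-wave offset.
With one net inversion, destructive interference in reflection requires 2 n t = m λ.
The third-smallest nonzero thickness corresponds to m = 3: t = m λ / (2 n) = 3.00 × 699 / (2 × 1.82) = 576 nm.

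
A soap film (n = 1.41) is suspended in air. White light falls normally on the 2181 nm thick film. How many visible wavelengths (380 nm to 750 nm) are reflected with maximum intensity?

8

Top surface (1.0 → 1.41): reflection off a higher-index medium gives a half-wave phase shift.
At the lower boundary (n = 1.41 to n = 1.0) the reflected ray undergoes no phase shift.
The two reflections differ by half a wavelength.
For strong reflection here: 2 n t = (m + ½) λ.
λ = 2 n t / (m + ½) = 6150 / (m + ½) nm.
m=7: 820 nm (IR); m=8: 724 nm (visible); m=9: 647 nm (visible); m=10: 586 nm (visible); m=11: 535 nm (visible); m=12: 492 nm (visible); m=13: 456 nm (visible); m=14: 424 nm (visible); m=15: 397 nm (visible); m=16: 373 nm (UV).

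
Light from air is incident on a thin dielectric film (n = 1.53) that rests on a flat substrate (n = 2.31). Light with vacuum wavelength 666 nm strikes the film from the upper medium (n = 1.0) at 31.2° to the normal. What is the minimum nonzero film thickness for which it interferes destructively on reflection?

116 nm

At the upper boundary (n = 1.0 to n = 1.53) the reflected ray undergoes a half-wave phase shift.
Bottom surface (1.53 → 2.31): reflection off a higher-index medium gives a half-wave phase shift.
Net: no relative phase inversion (both shifts match).
With no net inversion, destructive interference in reflection requires 2 n t cos θ_r = (m + ½) λ.
Snell's law: 1.0 sin 31.2° = 1.53 sin θ_r → sin θ_r = 0.339, cos θ_r = 0.941.
Minimum at m = 0: t = λ / (4 n cos θ_r) = 666 / (4 × 1.53 × 0.941) = 116 nm.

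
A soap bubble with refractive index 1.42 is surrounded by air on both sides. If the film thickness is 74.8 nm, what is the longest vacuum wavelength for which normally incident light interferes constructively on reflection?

425 nm

At the upper boundary (n = 1.0 to n = 1.42) the reflected ray undergoes a half-wave phase shift.
Bottom surface (1.42 → 1.0): reflection off a lower-index medium gives no phase shift.
Net: one phase inversion between the two reflected rays.
With one net inversion, constructive interference in reflection requires 2 n t = (m + ½) λ.
λ = 2 n t / (m + ½). The longest wavelength is m = 0: λ = 2 × 1.42 × 74.8 / 0.500 = 425 nm.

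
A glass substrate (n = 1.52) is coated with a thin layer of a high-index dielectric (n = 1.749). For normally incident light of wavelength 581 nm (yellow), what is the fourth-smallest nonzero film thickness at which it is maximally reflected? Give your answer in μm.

0.581 μm

Top surface (1.0 → 1.749): reflection off a higher-index medium gives a half-wave phase shift.
Ray reflecting at the bottom interface goes from n = 1.749 toward n = 1.52: no phase shift.
Exactly one π shift → a net half-wave offset.
With one net inversion, constructive interference in reflection requires 2 n t = (m + ½) λ.
The fourth-smallest nonzero thickness corresponds to m = 3: t = (m + ½) λ / (2 n) = 3.50 × 581 / (2 × 1.749) = 581 nm.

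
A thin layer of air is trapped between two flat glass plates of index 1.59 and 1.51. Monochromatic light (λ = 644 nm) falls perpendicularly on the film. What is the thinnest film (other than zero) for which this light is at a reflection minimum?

Top surface (1.59 → 1.0): reflection off a lower-index medium gives no phase shift.
Bottom surface (1.0 → 1.51): reflection off a higher-index medium gives a half-wave phase shift.
The two reflections differ by half a wavelength.
For minimum reflection here: 2 n t = m λ.
Minimum nonzero at m = 1: t = λ / (2 n) = 644 / (2 × 1.0) = 322 nm.

322 nm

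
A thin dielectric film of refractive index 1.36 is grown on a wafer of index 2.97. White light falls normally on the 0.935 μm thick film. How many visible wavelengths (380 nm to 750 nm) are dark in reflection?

Ray reflecting at the top interface goes from n = 1.0 toward n = 1.36: a half-wave phase shift.
Ray reflecting at the bottom interface goes from n = 1.36 toward n = 2.97: a half-wave phase shift.
Zero or two π shifts → no net half-wave offset.
So the condition for destructive reflection is 2 n t = (m + ½) λ.
λ = 2 n t / (m + ½) = 2543 / (m + ½) nm.
m=2: 1017 nm (IR); m=3: 727 nm (visible); m=4: 565 nm (visible); m=5: 462 nm (visible); m=6: 391 nm (visible); m=7: 339 nm (UV).

4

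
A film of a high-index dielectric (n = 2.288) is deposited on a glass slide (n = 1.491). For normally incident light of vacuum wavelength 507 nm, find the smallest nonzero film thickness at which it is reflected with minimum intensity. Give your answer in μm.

0.111 μm

Ray reflecting at the top interface goes from n = 1.0 toward n = 2.288: a half-wave phase shift.
Bottom surface (2.288 → 1.491): reflection off a lower-index medium gives no phase shift.
Net: one phase inversion between the two reflected rays.
So the condition for destructive reflection is 2 n t = m λ.
Minimum nonzero at m = 1: t = λ / (2 n) = 507 / (2 × 2.288) = 111 nm.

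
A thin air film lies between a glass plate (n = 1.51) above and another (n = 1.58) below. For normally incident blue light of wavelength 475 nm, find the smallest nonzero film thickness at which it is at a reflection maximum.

119 nm

Top surface (1.51 → 1.0): reflection off a lower-index medium gives no phase shift.
Ray reflecting at the bottom interface goes from n = 1.0 toward n = 1.58: a half-wave phase shift.
Exactly one π shift → a net half-wave offset.
For bright reflection here: 2 n t = (m + ½) λ.
Minimum at m = 0: t = λ / (4 n) = 475 / (4 × 1.0) = 119 nm.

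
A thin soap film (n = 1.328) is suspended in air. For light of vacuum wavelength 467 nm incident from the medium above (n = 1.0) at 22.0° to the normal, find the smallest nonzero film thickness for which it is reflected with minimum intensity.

183 nm

Top surface (1.0 → 1.328): reflection off a higher-index medium gives a half-wave phase shift.
Bottom surface (1.328 → 1.0): reflection off a lower-index medium gives no phase shift.
The two reflections differ by half a wavelength.
For dark reflection here: 2 n t cos θ_r = m λ.
Snell's law: 1.0 sin 22.0° = 1.328 sin θ_r → sin θ_r = 0.282, cos θ_r = 0.959.
Minimum nonzero at m = 1: t = λ / (2 n cos θ_r) = 467 / (2 × 1.328 × 0.959) = 183 nm.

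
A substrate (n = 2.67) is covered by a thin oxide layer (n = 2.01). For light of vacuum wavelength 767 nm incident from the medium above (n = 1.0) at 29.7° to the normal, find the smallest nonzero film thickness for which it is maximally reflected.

197 nm

Ray reflecting at the top interface goes from n = 1.0 toward n = 2.01: a half-wave phase shift.
Bottom surface (2.01 → 2.67): reflection off a higher-index medium gives a half-wave phase shift.
Zero or two π shifts → no net half-wave offset.
For strong reflection here: 2 n t cos θ_r = m λ.
Snell's law: 1.0 sin 29.7° = 2.01 sin θ_r → sin θ_r = 0.246, cos θ_r = 0.969.
Minimum nonzero at m = 1: t = λ / (2 n cos θ_r) = 767 / (2 × 2.01 × 0.969) = 197 nm.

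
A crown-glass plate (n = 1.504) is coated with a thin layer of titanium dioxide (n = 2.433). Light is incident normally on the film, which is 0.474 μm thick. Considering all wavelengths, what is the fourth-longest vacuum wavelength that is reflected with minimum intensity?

Ray reflecting at the top interface goes from n = 1.0 toward n = 2.433: a half-wave phase shift.
Bottom surface (2.433 → 1.504): reflection off a lower-index medium gives no phase shift.
Net: one phase inversion between the two reflected rays.
For dark reflection here: 2 n t = m λ.
λ = 2 n t / m. The fourth-longest wavelength is m = 4: λ = 2 × 2.433 × 474 / 4.00 = 577 nm.

577 nm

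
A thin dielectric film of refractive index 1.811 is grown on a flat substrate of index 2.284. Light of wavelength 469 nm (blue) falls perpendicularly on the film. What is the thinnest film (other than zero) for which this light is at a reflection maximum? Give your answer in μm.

0.129 μm

Top surface (1.0 → 1.811): reflection off a higher-index medium gives a half-wave phase shift.
Bottom surface (1.811 → 2.284): reflection off a higher-index medium gives a half-wave phase shift.
Net: no relative phase inversion (both shifts match).
So the condition for constructive reflection is 2 n t = m λ.
Minimum nonzero at m = 1: t = λ / (2 n) = 469 / (2 × 1.811) = 129 nm.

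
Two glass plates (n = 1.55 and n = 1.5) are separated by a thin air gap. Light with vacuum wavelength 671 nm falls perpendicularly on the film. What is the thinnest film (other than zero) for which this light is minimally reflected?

336 nm

At the upper boundary (n = 1.55 to n = 1.0) the reflected ray undergoes no phase shift.
Bottom surface (1.0 → 1.5): reflection off a higher-index medium gives a half-wave phase shift.
The two reflections differ by half a wavelength.
So the condition for destructive reflection is 2 n t = m λ.
Minimum nonzero at m = 1: t = λ / (2 n) = 671 / (2 × 1.0) = 336 nm.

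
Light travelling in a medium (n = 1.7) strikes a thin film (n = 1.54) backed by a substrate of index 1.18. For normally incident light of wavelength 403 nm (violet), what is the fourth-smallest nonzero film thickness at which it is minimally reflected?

458 nm

At the upper boundary (n = 1.7 to n = 1.54) the reflected ray undergoes no phase shift.
Ray reflecting at the bottom interface goes from n = 1.54 toward n = 1.18: no phase shift.
The two reflections carry the same phase change, so no net offset.
For dark reflection here: 2 n t = (m + ½) λ.
The fourth-smallest nonzero thickness corresponds to m = 3: t = (m + ½) λ / (2 n) = 3.50 × 403 / (2 × 1.54) = 458 nm.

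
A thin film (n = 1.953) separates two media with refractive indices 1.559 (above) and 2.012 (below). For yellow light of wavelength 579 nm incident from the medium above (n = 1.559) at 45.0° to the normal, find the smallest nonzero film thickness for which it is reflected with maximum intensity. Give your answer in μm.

Top surface (1.559 → 1.953): reflection off a higher-index medium gives a half-wave phase shift.
Bottom surface (1.953 → 2.012): reflection off a higher-index medium gives a half-wave phase shift.
Net: no relative phase inversion (both shifts match).
So the condition for constructive reflection is 2 n t cos θ_r = m λ.
Snell's law: 1.559 sin 45.0° = 1.953 sin θ_r → sin θ_r = 0.564, cos θ_r = 0.825.
Minimum nonzero at m = 1: t = λ / (2 n cos θ_r) = 579 / (2 × 1.953 × 0.825) = 180 nm.

0.180 μm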